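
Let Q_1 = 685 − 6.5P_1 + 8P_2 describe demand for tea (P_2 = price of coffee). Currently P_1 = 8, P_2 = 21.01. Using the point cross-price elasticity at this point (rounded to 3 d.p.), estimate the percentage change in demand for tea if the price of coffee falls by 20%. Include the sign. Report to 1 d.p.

-4.2%

At P_1 = 8, P_2 = 21.01: Q_1 = 801.08.
∂Q_1/∂P_2 = 8.
ε = (∂Q_1/∂P_2)(P_2/Q_1) = 8.0000 × 21.01/801.08 ≈ 0.210.
%ΔQ_1 ≈ ε × %ΔP_2 = 0.210 × (-20%) = -4.2%.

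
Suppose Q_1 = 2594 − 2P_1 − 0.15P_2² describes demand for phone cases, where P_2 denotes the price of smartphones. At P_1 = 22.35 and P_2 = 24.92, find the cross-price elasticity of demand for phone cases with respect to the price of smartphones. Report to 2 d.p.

At P_1 = 22.35 and P_2 = 24.92: Q_1 = 2456.149.
∂Q_1/∂P_2 = -0.3P_2 = -0.3(24.92) = -7.4760.
ε = (∂Q_1/∂P_2)(P_2/Q_1) = -7.4760 × (24.92/2456.149) ≈ -0.08.

-0.08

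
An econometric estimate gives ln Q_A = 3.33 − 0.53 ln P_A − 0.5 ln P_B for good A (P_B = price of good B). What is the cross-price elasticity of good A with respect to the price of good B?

-0.50

In a log-linear (constant-elasticity) demand function, the coefficient on ln P_B is the cross-price elasticity.
ε = -0.50. Negative, so good A and good B are complements.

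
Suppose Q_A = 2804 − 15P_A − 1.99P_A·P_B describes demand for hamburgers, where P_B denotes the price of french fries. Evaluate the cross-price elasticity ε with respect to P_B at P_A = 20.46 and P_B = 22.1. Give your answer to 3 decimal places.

At P_A = 20.46 and P_B = 22.1: Q_A = 1597.290.
∂Q_A/∂P_B = -1.99P_A = -1.99(20.46) = -40.7154.
ε = (∂Q_A/∂P_B)(P_B/Q_A) = -40.7154 × (22.1/1597.290) ≈ -0.563.
ε < 0: complements.

-0.563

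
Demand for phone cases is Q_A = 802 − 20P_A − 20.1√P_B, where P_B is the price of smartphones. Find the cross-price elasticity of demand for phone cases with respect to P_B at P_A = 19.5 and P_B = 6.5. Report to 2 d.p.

-0.07

At P_A = 19.5 and P_B = 6.5: Q_A = 360.755.
∂Q_A/∂P_B = -20.1/(2√P_B) = -20.1/(2√6.5) = -3.9419.
ε = (∂Q_A/∂P_B)(P_B/Q_A) = -3.9419 × (6.5/360.755) ≈ -0.07.
ε < 0: complements.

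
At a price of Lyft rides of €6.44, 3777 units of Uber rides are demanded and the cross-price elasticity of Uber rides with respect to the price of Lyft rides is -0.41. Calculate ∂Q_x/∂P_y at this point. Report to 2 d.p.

-240.46

ε = (∂Q_x/∂P_y)·(P_y/Q_x) ⇒ ∂Q_x/∂P_y = ε·Q_x/P_y = -0.41 × 3777/6.44 ≈ -240.46.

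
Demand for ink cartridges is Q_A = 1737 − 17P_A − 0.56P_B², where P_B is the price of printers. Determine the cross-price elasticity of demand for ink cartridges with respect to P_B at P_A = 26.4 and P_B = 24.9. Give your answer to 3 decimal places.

At P_A = 26.4 and P_B = 24.9: Q_A = 940.994.
∂Q_A/∂P_B = -1.12P_B = -1.12(24.9) = -27.8880.
ε = (∂Q_A/∂P_B)(P_B/Q_A) = -27.8880 × (24.9/940.994) ≈ -0.738.
ε < 0: complements.

-0.738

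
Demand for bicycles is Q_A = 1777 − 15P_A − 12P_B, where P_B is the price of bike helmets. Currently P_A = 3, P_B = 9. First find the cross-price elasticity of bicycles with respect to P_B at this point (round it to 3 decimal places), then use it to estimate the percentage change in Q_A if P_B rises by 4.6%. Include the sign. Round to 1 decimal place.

-0.3%

At P_A = 3, P_B = 9: Q_A = 1624.
∂Q_A/∂P_B = -12.
ε = (∂Q_A/∂P_B)(P_B/Q_A) = -12.0000 × 9/1624 ≈ -0.067.
%ΔQ_A ≈ ε × %ΔP_B = -0.067 × (4.6%) = -0.3%.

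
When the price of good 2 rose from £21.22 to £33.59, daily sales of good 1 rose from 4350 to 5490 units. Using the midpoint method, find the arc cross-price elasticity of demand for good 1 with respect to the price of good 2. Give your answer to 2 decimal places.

0.51

ΔQ_1 = 5490 − 4350 = 1140; ΔP_2 = 33.59 − 21.22 = 12.37.
Midpoints: Q̄_1 = 4920.0, P̄_2 = 27.41.
ε = (ΔQ_1/Q̄_1)/(ΔP_2/P̄_2) = (1140/4920.0)/(12.37/27.41) ≈ 0.51.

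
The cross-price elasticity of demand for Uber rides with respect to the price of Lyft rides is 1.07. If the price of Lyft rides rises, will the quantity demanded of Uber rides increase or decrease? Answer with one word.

ε > 0 and the price of Lyft rides rises, so the quantity of Uber rides moves in the same direction: it increases.

increase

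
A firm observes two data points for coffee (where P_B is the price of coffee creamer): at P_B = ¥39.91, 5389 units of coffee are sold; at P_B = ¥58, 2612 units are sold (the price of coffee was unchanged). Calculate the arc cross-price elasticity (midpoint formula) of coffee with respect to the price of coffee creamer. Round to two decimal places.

-1.88

ΔQ_A = 2612 − 5389 = -2777; ΔP_B = 58 − 39.91 = 18.09.
Midpoints: Q̄_A = 4000.5, P̄_B = 48.95.
ε = (ΔQ_A/Q̄_A)/(ΔP_B/P̄_B) = (-2777/4000.5)/(18.09/48.95) ≈ -1.88.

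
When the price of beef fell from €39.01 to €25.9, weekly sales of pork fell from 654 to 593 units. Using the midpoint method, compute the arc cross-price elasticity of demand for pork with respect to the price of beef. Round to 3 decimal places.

ΔQ_A = 593 − 654 = -61; ΔP_B = 25.9 − 39.01 = -13.11.
Midpoints: Q̄_A = 623.5, P̄_B = 32.45.
ε = (ΔQ_A/Q̄_A)/(ΔP_B/P̄_B) = (-61/623.5)/(-13.11/32.45) ≈ 0.242.
ε > 0: pork and beef are substitutes.

0.242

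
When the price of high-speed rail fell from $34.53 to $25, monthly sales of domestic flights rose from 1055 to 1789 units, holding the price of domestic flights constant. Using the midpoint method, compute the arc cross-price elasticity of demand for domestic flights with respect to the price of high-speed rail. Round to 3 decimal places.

-1.612

ΔQ_A = 1789 − 1055 = 734; ΔP_B = 25 − 34.53 = -9.53.
Midpoints: Q̄_A = 1422.0, P̄_B = 29.77.
ε = (ΔQ_A/Q̄_A)/(ΔP_B/P̄_B) = (734/1422.0)/(-9.53/29.77) ≈ -1.612.
ε < 0: domestic flights and high-speed rail are complements.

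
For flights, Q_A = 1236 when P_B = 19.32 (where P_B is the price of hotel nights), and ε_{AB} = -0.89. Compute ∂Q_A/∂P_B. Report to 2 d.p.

ε = (∂Q_A/∂P_B)·(P_B/Q_A) ⇒ ∂Q_A/∂P_B = ε·Q_A/P_B = -0.89 × 1236/19.32 ≈ -56.94.

-56.94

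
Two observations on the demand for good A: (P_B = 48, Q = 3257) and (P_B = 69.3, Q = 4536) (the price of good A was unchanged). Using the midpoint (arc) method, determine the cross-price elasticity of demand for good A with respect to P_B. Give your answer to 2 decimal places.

0.90

ΔQ_A = 4536 − 3257 = 1279; ΔP_B = 69.3 − 48 = 21.3.
Midpoints: Q̄_A = 3896.5, P̄_B = 58.65.
ε = (ΔQ_A/Q̄_A)/(ΔP_B/P̄_B) = (1279/3896.5)/(21.3/58.65) ≈ 0.90.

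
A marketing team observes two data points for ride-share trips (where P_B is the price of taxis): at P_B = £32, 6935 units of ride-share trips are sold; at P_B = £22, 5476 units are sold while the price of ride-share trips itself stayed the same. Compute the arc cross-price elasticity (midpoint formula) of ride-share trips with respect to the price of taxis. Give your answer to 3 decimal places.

0.635

ΔQ_A = 5476 − 6935 = -1459; ΔP_B = 22 − 32 = -10.
Midpoints: Q̄_A = 6205.5, P̄_B = 27.00.
ε = (ΔQ_A/Q̄_A)/(ΔP_B/P̄_B) = (-1459/6205.5)/(-10/27.00) ≈ 0.635.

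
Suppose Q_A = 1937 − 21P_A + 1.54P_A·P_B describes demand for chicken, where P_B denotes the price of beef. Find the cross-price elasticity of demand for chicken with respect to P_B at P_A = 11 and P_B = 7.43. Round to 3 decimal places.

0.069

At P_A = 11 and P_B = 7.43: Q_A = 1831.864.
∂Q_A/∂P_B = 1.54P_A = 1.54(11) = 16.9400.
ε = (∂Q_A/∂P_B)(P_B/Q_A) = 16.9400 × (7.43/1831.864) ≈ 0.069.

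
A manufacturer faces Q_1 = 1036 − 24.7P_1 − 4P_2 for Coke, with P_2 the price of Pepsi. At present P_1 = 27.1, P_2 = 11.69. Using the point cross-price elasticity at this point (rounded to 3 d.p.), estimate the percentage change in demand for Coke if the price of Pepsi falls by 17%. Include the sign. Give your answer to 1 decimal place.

At P_1 = 27.1, P_2 = 11.69: Q_1 = 319.87.
∂Q_1/∂P_2 = -4.
ε = (∂Q_1/∂P_2)(P_2/Q_1) = -4.0000 × 11.69/319.87 ≈ -0.146.
%ΔQ_1 ≈ ε × %ΔP_2 = -0.146 × (-17%) = 2.5%.

2.5%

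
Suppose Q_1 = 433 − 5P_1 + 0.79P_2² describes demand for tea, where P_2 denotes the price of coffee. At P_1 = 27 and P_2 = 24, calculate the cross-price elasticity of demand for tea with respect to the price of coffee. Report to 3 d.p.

At P_1 = 27 and P_2 = 24: Q_1 = 753.04.
∂Q_1/∂P_2 = 1.58P_2 = 1.58(24) = 37.9200.
ε = (∂Q_1/∂P_2)(P_2/Q_1) = 37.9200 × (24/753.04) ≈ 1.209.

1.209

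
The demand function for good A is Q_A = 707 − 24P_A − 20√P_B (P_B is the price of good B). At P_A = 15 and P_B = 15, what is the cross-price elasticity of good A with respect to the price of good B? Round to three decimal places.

-0.144

At P_A = 15 and P_B = 15: Q_A = 269.540.
∂Q_A/∂P_B = -20/(2√P_B) = -20/(2√15) = -2.5820.
ε = (∂Q_A/∂P_B)(P_B/Q_A) = -2.5820 × (15/269.540) ≈ -0.144.
ε < 0: complements.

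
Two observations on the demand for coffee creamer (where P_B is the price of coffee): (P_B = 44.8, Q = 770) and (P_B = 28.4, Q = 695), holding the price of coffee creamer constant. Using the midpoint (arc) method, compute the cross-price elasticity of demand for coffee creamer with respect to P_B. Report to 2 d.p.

ΔQ_A = 695 − 770 = -75; ΔP_B = 28.4 − 44.8 = -16.4.
Midpoints: Q̄_A = 732.5, P̄_B = 36.60.
ε = (ΔQ_A/Q̄_A)/(ΔP_B/P̄_B) = (-75/732.5)/(-16.4/36.60) ≈ 0.23.

0.23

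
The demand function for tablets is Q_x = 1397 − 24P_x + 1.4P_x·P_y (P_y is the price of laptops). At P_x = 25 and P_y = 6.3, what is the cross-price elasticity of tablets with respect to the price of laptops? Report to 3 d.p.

At P_x = 25 and P_y = 6.3: Q_x = 1017.5.
∂Q_x/∂P_y = 1.4P_x = 1.4(25) = 35.0000.
ε = (∂Q_x/∂P_y)(P_y/Q_x) = 35.0000 × (6.3/1017.5) ≈ 0.217.
ε > 0: substitutes.

0.217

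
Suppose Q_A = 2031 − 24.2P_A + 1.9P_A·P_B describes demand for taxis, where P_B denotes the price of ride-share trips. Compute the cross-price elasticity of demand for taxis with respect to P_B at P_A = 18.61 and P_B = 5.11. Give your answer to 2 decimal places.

At P_A = 18.61 and P_B = 5.11: Q_A = 1761.322.
∂Q_A/∂P_B = 1.9P_A = 1.9(18.61) = 35.3590.
ε = (∂Q_A/∂P_B)(P_B/Q_A) = 35.3590 × (5.11/1761.322) ≈ 0.10.

0.10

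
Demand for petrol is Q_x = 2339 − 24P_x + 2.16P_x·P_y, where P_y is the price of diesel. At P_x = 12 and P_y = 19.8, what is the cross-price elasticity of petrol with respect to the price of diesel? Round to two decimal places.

0.20

At P_x = 12 and P_y = 19.8: Q_x = 2564.216.
∂Q_x/∂P_y = 2.16P_x = 2.16(12) = 25.9200.
ε = (∂Q_x/∂P_y)(P_y/Q_x) = 25.9200 × (19.8/2564.216) ≈ 0.20.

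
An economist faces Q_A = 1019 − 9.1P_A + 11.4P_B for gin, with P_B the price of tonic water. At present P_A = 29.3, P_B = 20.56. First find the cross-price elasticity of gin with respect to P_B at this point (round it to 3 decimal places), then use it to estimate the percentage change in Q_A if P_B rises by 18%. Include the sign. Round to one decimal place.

At P_A = 29.3, P_B = 20.56: Q_A = 986.754.
∂Q_A/∂P_B = 11.4.
ε = (∂Q_A/∂P_B)(P_B/Q_A) = 11.4000 × 20.56/986.754 ≈ 0.238.
%ΔQ_A ≈ ε × %ΔP_B = 0.238 × (18%) = 4.3%.

4.3%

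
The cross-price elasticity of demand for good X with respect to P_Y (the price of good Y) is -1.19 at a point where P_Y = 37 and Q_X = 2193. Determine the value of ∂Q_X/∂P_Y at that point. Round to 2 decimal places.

ε = (∂Q_X/∂P_Y)·(P_Y/Q_X) ⇒ ∂Q_X/∂P_Y = ε·Q_X/P_Y = -1.19 × 2193/37 ≈ -70.53.

-70.53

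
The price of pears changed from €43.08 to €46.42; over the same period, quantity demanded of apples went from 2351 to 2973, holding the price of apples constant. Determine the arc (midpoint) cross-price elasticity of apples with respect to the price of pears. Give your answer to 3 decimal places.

3.131

ΔQ_A = 2973 − 2351 = 622; ΔP_B = 46.42 − 43.08 = 3.34.
Midpoints: Q̄_A = 2662.0, P̄_B = 44.75.
ε = (ΔQ_A/Q̄_A)/(ΔP_B/P̄_B) = (622/2662.0)/(3.34/44.75) ≈ 3.131.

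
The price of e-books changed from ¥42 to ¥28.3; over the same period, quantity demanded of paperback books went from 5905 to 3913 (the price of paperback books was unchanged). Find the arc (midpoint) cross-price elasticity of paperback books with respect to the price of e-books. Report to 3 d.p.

1.041

ΔQ_A = 3913 − 5905 = -1992; ΔP_B = 28.3 − 42 = -13.7.
Midpoints: Q̄_A = 4909.0, P̄_B = 35.15.
ε = (ΔQ_A/Q̄_A)/(ΔP_B/P̄_B) = (-1992/4909.0)/(-13.7/35.15) ≈ 1.041.
ε > 0: paperback books and e-books are substitutes.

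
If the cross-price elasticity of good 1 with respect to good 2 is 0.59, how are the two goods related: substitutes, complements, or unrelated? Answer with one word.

ε = 0.59 > 0, so a higher price of good 2 raises demand for good 1: substitutes.

substitutes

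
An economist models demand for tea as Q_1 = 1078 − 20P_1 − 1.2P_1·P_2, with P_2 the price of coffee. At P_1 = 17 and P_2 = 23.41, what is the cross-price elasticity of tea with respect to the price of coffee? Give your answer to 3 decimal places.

At P_1 = 17 and P_2 = 23.41: Q_1 = 260.436.
∂Q_1/∂P_2 = -1.2P_1 = -1.2(17) = -20.4000.
ε = (∂Q_1/∂P_2)(P_2/Q_1) = -20.4000 × (23.41/260.436) ≈ -1.834.
ε < 0: complements.

-1.834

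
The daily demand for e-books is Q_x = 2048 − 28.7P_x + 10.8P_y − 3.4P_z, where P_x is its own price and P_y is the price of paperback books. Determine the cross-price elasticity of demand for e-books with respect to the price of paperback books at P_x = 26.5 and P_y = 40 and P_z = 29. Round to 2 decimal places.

0.27

At P_x = 26.5 and P_y = 40 and P_z = 29: Q_x = 1620.85.
∂Q_x/∂P_y = 10.8.
ε = (∂Q_x/∂P_y)(P_y/Q_x) = 10.8 × (40/1620.85) ≈ 0.27.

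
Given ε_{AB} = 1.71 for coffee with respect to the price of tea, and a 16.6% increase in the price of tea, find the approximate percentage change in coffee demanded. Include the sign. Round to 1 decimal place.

28.4%

%ΔQ ≈ ε × %ΔP of tea = 1.71 × (16.6%) = 28.4%.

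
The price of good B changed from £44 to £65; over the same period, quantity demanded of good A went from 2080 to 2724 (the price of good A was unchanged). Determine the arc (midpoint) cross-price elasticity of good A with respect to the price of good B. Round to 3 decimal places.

0.696

ΔQ_A = 2724 − 2080 = 644; ΔP_B = 65 − 44 = 21.
Midpoints: Q̄_A = 2402.0, P̄_B = 54.50.
ε = (ΔQ_A/Q̄_A)/(ΔP_B/P̄_B) = (644/2402.0)/(21/54.50) ≈ 0.696.
ε > 0: good A and good B are substitutes.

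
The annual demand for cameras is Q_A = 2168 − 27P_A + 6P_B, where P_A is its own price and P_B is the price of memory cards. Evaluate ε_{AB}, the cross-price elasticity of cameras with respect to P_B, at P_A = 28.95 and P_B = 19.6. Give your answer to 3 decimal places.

0.078

At P_A = 28.95 and P_B = 19.6: Q_A = 1503.95.
∂Q_A/∂P_B = 6.
ε = (∂Q_A/∂P_B)(P_B/Q_A) = 6 × (19.6/1503.95) ≈ 0.078.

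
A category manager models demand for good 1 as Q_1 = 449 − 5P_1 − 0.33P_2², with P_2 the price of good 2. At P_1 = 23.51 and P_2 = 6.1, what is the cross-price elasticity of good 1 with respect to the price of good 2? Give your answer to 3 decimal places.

At P_1 = 23.51 and P_2 = 6.1: Q_1 = 319.171.
∂Q_1/∂P_2 = -0.66P_2 = -0.66(6.1) = -4.0260.
ε = (∂Q_1/∂P_2)(P_2/Q_1) = -4.0260 × (6.1/319.171) ≈ -0.077.

-0.077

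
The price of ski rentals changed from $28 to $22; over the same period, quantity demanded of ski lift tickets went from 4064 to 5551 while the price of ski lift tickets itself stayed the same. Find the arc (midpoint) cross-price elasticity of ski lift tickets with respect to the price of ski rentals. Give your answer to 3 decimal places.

ΔQ_A = 5551 − 4064 = 1487; ΔP_B = 22 − 28 = -6.
Midpoints: Q̄_A = 4807.5, P̄_B = 25.00.
ε = (ΔQ_A/Q̄_A)/(ΔP_B/P̄_B) = (1487/4807.5)/(-6/25.00) ≈ -1.289.

-1.289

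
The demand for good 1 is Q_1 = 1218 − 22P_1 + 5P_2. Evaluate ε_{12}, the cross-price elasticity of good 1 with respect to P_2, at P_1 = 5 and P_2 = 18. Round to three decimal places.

At P_1 = 5 and P_2 = 18: Q_1 = 1198.
∂Q_1/∂P_2 = 5.
ε = (∂Q_1/∂P_2)(P_2/Q_1) = 5 × (18/1198) ≈ 0.075.
Since ε > 0, good 1 and good 2 are substitutes.

0.075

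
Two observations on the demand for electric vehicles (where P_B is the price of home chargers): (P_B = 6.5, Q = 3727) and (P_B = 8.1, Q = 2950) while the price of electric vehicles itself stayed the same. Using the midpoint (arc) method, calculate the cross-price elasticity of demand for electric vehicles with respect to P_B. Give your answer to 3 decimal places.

-1.062

ΔQ_A = 2950 − 3727 = -777; ΔP_B = 8.1 − 6.5 = 1.6.
Midpoints: Q̄_A = 3338.5, P̄_B = 7.30.
ε = (ΔQ_A/Q̄_A)/(ΔP_B/P̄_B) = (-777/3338.5)/(1.6/7.30) ≈ -1.062.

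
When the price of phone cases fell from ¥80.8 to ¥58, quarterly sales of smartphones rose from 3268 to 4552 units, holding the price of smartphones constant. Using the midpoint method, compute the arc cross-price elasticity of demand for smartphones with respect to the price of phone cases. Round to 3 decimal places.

ΔQ_A = 4552 − 3268 = 1284; ΔP_B = 58 − 80.8 = -22.8.
Midpoints: Q̄_A = 3910.0, P̄_B = 69.40.
ε = (ΔQ_A/Q̄_A)/(ΔP_B/P̄_B) = (1284/3910.0)/(-22.8/69.40) ≈ -1.000.

-1.000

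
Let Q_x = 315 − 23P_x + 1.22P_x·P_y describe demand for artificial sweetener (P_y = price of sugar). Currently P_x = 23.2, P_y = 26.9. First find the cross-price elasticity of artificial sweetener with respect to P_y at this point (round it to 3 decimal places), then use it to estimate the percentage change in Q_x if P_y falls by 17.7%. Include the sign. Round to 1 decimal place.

-24.8%

At P_x = 23.2, P_y = 26.9: Q_x = 542.778.
∂Q_x/∂P_y = 1.22P_x = 28.3040.
ε = (∂Q_x/∂P_y)(P_y/Q_x) = 28.3040 × 26.9/542.778 ≈ 1.403.
%ΔQ_x ≈ ε × %ΔP_y = 1.403 × (-17.7%) = -24.8%.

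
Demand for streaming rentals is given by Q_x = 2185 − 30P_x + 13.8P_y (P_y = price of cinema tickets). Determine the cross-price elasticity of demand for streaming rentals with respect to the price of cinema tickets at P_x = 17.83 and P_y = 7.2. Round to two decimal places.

At P_x = 17.83 and P_y = 7.2: Q_x = 1749.46.
∂Q_x/∂P_y = 13.8.
ε = (∂Q_x/∂P_y)(P_y/Q_x) = 13.8 × (7.2/1749.46) ≈ 0.06.

0.06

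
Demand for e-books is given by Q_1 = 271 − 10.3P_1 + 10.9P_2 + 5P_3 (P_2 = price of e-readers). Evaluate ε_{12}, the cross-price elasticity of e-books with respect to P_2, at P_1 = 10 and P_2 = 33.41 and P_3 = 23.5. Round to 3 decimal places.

0.561

At P_1 = 10 and P_2 = 33.41 and P_3 = 23.5: Q_1 = 649.669.
∂Q_1/∂P_2 = 10.9.
ε = (∂Q_1/∂P_2)(P_2/Q_1) = 10.9 × (33.41/649.669) ≈ 0.561.
Since ε > 0, e-books and e-readers are substitutes.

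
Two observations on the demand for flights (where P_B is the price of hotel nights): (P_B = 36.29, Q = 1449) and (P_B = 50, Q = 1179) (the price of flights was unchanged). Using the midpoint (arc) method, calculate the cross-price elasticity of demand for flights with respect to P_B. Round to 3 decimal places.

-0.647

ΔQ_A = 1179 − 1449 = -270; ΔP_B = 50 − 36.29 = 13.71.
Midpoints: Q̄_A = 1314.0, P̄_B = 43.14.
ε = (ΔQ_A/Q̄_A)/(ΔP_B/P̄_B) = (-270/1314.0)/(13.71/43.14) ≈ -0.647.
ε < 0: flights and hotel nights are complements.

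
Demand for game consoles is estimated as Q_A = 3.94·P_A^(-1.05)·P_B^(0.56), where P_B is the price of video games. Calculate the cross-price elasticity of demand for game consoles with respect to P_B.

In a log-linear (constant-elasticity) demand function, the coefficient on the exponent of P_B is the cross-price elasticity.
ε = 0.56. Positive, so game consoles and video games are substitutes.

0.56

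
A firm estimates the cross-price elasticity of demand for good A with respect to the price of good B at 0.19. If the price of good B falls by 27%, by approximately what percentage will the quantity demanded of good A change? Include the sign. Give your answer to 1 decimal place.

-5.1%

%ΔQ ≈ ε × %ΔP of good B = 0.19 × (-27%) = -5.1%.
Demand for good A falls by about 5.1%.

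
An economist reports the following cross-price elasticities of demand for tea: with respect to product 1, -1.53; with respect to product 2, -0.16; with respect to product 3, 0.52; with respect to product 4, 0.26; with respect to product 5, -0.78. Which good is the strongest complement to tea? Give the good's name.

product 1

Complements have ε < 0. The most negative value is -1.53 (product 1).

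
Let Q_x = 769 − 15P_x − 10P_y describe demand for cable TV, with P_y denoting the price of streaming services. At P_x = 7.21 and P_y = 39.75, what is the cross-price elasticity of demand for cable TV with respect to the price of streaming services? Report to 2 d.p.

-1.51

At P_x = 7.21 and P_y = 39.75: Q_x = 263.35.
∂Q_x/∂P_y = -10.
ε = (∂Q_x/∂P_y)(P_y/Q_x) = -10 × (39.75/263.35) ≈ -1.51.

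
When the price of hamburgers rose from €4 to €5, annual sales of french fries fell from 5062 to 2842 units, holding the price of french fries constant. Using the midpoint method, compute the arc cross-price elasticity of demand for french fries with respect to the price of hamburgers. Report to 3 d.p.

ΔQ_A = 2842 − 5062 = -2220; ΔP_B = 5 − 4 = 1.
Midpoints: Q̄_A = 3952.0, P̄_B = 4.50.
ε = (ΔQ_A/Q̄_A)/(ΔP_B/P̄_B) = (-2220/3952.0)/(1/4.50) ≈ -2.528.
ε < 0: french fries and hamburgers are complements.

-2.528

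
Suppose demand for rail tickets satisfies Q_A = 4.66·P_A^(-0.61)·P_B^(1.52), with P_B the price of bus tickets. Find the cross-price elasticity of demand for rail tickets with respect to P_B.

1.52

In a log-linear (constant-elasticity) demand function, the coefficient on the exponent of P_B is the cross-price elasticity.
ε = 1.52. Positive, so rail tickets and bus tickets are substitutes.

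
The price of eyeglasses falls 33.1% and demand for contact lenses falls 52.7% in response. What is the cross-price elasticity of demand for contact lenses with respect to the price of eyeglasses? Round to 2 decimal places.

1.59

ε = (%ΔQ of contact lenses) / (%ΔP of eyeglasses) = (-52.7%) / (-33.1%) ≈ 1.59.
Positive cross-price elasticity: substitutes.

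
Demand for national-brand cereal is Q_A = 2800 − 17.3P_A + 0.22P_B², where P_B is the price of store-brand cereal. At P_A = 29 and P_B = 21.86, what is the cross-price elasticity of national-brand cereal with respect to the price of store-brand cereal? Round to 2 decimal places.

At P_A = 29 and P_B = 21.86: Q_A = 2403.429.
∂Q_A/∂P_B = 0.44P_B = 0.44(21.86) = 9.6184.
ε = (∂Q_A/∂P_B)(P_B/Q_A) = 9.6184 × (21.86/2403.429) ≈ 0.09.
ε > 0: substitutes.

0.09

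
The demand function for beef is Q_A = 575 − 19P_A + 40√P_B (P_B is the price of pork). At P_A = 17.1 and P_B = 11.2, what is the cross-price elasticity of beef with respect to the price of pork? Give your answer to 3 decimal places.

0.174

At P_A = 17.1 and P_B = 11.2: Q_A = 383.966.
∂Q_A/∂P_B = 40/(2√P_B) = 40/(2√11.2) = 5.9761.
ε = (∂Q_A/∂P_B)(P_B/Q_A) = 5.9761 × (11.2/383.966) ≈ 0.174.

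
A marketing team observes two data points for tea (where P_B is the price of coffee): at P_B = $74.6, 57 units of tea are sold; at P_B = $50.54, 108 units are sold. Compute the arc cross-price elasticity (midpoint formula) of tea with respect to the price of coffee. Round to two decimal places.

-1.61

ΔQ_A = 108 − 57 = 51; ΔP_B = 50.54 − 74.6 = -24.06.
Midpoints: Q̄_A = 82.5, P̄_B = 62.57.
ε = (ΔQ_A/Q̄_A)/(ΔP_B/P̄_B) = (51/82.5)/(-24.06/62.57) ≈ -1.61.
ε < 0: tea and coffee are complements.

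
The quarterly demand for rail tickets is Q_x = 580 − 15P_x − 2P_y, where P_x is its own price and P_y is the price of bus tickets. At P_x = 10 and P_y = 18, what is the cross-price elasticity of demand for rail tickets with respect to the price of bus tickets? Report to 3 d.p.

At P_x = 10 and P_y = 18: Q_x = 394.
∂Q_x/∂P_y = -2.
ε = (∂Q_x/∂P_y)(P_y/Q_x) = -2 × (18/394) ≈ -0.091.
Since ε < 0, rail tickets and bus tickets are complements.

-0.091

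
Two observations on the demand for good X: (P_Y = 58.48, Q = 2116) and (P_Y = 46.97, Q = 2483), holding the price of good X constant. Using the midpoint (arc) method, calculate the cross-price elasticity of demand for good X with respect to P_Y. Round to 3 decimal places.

ΔQ_X = 2483 − 2116 = 367; ΔP_Y = 46.97 − 58.48 = -11.51.
Midpoints: Q̄_X = 2299.5, P̄_Y = 52.72.
ε = (ΔQ_X/Q̄_X)/(ΔP_Y/P̄_Y) = (367/2299.5)/(-11.51/52.72) ≈ -0.731.

-0.731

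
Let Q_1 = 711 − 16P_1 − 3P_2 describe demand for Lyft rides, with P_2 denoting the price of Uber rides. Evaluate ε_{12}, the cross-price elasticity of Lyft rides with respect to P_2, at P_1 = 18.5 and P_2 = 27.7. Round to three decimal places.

-0.250

At P_1 = 18.5 and P_2 = 27.7: Q_1 = 331.9.
∂Q_1/∂P_2 = -3.
ε = (∂Q_1/∂P_2)(P_2/Q_1) = -3 × (27.7/331.9) ≈ -0.250.
Since ε < 0, Lyft rides and Uber rides are complements.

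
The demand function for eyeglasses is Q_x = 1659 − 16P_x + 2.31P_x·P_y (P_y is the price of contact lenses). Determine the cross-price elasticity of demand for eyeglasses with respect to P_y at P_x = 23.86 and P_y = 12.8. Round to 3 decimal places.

At P_x = 23.86 and P_y = 12.8: Q_x = 1982.732.
∂Q_x/∂P_y = 2.31P_x = 2.31(23.86) = 55.1166.
ε = (∂Q_x/∂P_y)(P_y/Q_x) = 55.1166 × (12.8/1982.732) ≈ 0.356.

0.356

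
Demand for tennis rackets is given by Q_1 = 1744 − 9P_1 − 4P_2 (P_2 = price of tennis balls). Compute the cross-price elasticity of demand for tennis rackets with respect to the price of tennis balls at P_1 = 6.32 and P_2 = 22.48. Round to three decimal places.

-0.056

At P_1 = 6.32 and P_2 = 22.48: Q_1 = 1597.2.
∂Q_1/∂P_2 = -4.
ε = (∂Q_1/∂P_2)(P_2/Q_1) = -4 × (22.48/1597.2) ≈ -0.056.
Since ε < 0, tennis rackets and tennis balls are complements.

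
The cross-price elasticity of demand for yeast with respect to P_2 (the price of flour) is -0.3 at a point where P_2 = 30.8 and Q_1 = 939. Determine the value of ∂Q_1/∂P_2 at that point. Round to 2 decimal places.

-9.15

ε = (∂Q_1/∂P_2)·(P_2/Q_1) ⇒ ∂Q_1/∂P_2 = ε·Q_1/P_2 = -0.3 × 939/30.8 ≈ -9.15.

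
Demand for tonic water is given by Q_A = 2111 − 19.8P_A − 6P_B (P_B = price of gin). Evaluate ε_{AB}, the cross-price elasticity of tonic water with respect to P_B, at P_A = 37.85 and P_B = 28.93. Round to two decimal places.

At P_A = 37.85 and P_B = 28.93: Q_A = 1187.99.
∂Q_A/∂P_B = -6.
ε = (∂Q_A/∂P_B)(P_B/Q_A) = -6 × (28.93/1187.99) ≈ -0.15.
Since ε < 0, tonic water and gin are complements.

-0.15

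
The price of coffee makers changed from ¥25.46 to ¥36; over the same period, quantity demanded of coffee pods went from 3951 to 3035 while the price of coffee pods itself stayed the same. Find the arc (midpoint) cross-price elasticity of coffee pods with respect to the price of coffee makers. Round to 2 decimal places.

-0.76

ΔQ_A = 3035 − 3951 = -916; ΔP_B = 36 − 25.46 = 10.54.
Midpoints: Q̄_A = 3493.0, P̄_B = 30.73.
ε = (ΔQ_A/Q̄_A)/(ΔP_B/P̄_B) = (-916/3493.0)/(10.54/30.73) ≈ -0.76.
ε < 0: coffee pods and coffee makers are complements.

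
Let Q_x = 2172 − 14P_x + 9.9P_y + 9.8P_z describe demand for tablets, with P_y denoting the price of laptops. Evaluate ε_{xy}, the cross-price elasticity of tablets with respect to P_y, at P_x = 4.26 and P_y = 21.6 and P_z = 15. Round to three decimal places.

At P_x = 4.26 and P_y = 21.6 and P_z = 15: Q_x = 2473.2.
∂Q_x/∂P_y = 9.9.
ε = (∂Q_x/∂P_y)(P_y/Q_x) = 9.9 × (21.6/2473.2) ≈ 0.086.
Since ε > 0, tablets and laptops are substitutes.

0.086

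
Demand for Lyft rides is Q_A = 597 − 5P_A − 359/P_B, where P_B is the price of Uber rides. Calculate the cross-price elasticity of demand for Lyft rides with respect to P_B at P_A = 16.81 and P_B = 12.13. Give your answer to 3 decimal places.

0.061

At P_A = 16.81 and P_B = 12.13: Q_A = 483.354.
∂Q_A/∂P_B = 359/P_B² = 2.4399.
ε = (∂Q_A/∂P_B)(P_B/Q_A) = 2.4399 × (12.13/483.354) ≈ 0.061.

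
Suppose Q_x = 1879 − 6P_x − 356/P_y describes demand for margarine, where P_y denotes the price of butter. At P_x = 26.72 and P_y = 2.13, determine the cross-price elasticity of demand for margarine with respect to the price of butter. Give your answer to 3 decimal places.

0.108

At P_x = 26.72 and P_y = 2.13: Q_x = 1551.544.
∂Q_x/∂P_y = 356/P_y² = 78.4677.
ε = (∂Q_x/∂P_y)(P_y/Q_x) = 78.4677 × (2.13/1551.544) ≈ 0.108.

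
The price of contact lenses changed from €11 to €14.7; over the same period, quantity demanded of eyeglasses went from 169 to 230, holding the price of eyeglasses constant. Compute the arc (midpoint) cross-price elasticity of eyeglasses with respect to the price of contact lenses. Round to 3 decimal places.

1.062

ΔQ_A = 230 − 169 = 61; ΔP_B = 14.7 − 11 = 3.7.
Midpoints: Q̄_A = 199.5, P̄_B = 12.85.
ε = (ΔQ_A/Q̄_A)/(ΔP_B/P̄_B) = (61/199.5)/(3.7/12.85) ≈ 1.062.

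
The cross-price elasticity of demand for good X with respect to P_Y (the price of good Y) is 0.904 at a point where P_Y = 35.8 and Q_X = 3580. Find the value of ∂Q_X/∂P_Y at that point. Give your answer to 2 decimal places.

90.40

ε = (∂Q_X/∂P_Y)·(P_Y/Q_X) ⇒ ∂Q_X/∂P_Y = ε·Q_X/P_Y = 0.904 × 3580/35.8 ≈ 90.40.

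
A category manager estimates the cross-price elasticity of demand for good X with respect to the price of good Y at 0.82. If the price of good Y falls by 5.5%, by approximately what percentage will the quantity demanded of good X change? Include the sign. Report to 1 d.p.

-4.5%

%ΔQ ≈ ε × %ΔP of good Y = 0.82 × (-5.5%) = -4.5%.
Demand for good X falls by about 4.5%.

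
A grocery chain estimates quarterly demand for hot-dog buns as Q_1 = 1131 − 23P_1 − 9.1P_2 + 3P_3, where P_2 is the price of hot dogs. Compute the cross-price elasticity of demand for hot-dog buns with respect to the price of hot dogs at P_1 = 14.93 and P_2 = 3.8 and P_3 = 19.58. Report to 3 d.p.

-0.043

At P_1 = 14.93 and P_2 = 3.8 and P_3 = 19.58: Q_1 = 811.77.
∂Q_1/∂P_2 = -9.1.
ε = (∂Q_1/∂P_2)(P_2/Q_1) = -9.1 × (3.8/811.77) ≈ -0.043.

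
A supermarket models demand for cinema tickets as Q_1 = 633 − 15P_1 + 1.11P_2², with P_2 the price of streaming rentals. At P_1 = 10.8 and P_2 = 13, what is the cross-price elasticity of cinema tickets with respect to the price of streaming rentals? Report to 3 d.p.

At P_1 = 10.8 and P_2 = 13: Q_1 = 658.59.
∂Q_1/∂P_2 = 2.22P_2 = 2.22(13) = 28.8600.
ε = (∂Q_1/∂P_2)(P_2/Q_1) = 28.8600 × (13/658.59) ≈ 0.570.

0.570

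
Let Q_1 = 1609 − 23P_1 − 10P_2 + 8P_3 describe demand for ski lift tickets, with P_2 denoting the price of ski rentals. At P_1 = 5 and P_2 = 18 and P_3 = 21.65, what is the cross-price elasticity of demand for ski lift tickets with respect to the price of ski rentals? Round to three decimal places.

-0.121

At P_1 = 5 and P_2 = 18 and P_3 = 21.65: Q_1 = 1487.2.
∂Q_1/∂P_2 = -10.
ε = (∂Q_1/∂P_2)(P_2/Q_1) = -10 × (18/1487.2) ≈ -0.121.
Since ε < 0, ski lift tickets and ski rentals are complements.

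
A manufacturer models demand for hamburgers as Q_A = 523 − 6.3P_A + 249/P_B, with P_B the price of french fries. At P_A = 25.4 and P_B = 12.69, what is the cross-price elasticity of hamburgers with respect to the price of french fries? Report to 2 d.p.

-0.05

At P_A = 25.4 and P_B = 12.69: Q_A = 382.602.
∂Q_A/∂P_B = −249/P_B² = -1.5462.
ε = (∂Q_A/∂P_B)(P_B/Q_A) = -1.5462 × (12.69/382.602) ≈ -0.05.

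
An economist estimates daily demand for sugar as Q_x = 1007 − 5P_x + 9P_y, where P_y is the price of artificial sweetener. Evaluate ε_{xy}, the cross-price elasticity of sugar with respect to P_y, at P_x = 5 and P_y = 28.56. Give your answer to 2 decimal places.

At P_x = 5 and P_y = 28.56: Q_x = 1239.04.
∂Q_x/∂P_y = 9.
ε = (∂Q_x/∂P_y)(P_y/Q_x) = 9 × (28.56/1239.04) ≈ 0.21.
Since ε > 0, sugar and artificial sweetener are substitutes.

0.21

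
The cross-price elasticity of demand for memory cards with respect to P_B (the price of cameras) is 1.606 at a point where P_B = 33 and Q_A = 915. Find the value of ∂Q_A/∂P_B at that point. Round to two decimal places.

44.53

ε = (∂Q_A/∂P_B)·(P_B/Q_A) ⇒ ∂Q_A/∂P_B = ε·Q_A/P_B = 1.606 × 915/33 ≈ 44.53.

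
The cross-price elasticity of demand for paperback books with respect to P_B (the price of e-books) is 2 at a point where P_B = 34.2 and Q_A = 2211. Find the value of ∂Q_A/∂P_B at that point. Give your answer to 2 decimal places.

ε = (∂Q_A/∂P_B)·(P_B/Q_A) ⇒ ∂Q_A/∂P_B = ε·Q_A/P_B = 2 × 2211/34.2 ≈ 129.30.

129.30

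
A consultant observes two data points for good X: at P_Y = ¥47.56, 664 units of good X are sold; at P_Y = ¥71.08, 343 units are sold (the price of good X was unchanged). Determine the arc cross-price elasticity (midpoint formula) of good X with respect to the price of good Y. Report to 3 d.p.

ΔQ_X = 343 − 664 = -321; ΔP_Y = 71.08 − 47.56 = 23.52.
Midpoints: Q̄_X = 503.5, P̄_Y = 59.32.
ε = (ΔQ_X/Q̄_X)/(ΔP_Y/P̄_Y) = (-321/503.5)/(23.52/59.32) ≈ -1.608.

-1.608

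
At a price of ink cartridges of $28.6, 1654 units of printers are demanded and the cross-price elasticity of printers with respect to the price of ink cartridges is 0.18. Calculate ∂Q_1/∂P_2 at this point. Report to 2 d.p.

10.41

ε = (∂Q_1/∂P_2)·(P_2/Q_1) ⇒ ∂Q_1/∂P_2 = ε·Q_1/P_2 = 0.18 × 1654/28.6 ≈ 10.41.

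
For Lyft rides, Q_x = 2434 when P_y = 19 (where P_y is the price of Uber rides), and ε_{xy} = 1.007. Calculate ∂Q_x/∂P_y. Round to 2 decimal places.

ε = (∂Q_x/∂P_y)·(P_y/Q_x) ⇒ ∂Q_x/∂P_y = ε·Q_x/P_y = 1.007 × 2434/19 ≈ 129.00.

129.00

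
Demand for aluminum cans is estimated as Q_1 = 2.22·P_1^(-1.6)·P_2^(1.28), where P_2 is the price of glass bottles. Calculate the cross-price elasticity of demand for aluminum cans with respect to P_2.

In a log-linear (constant-elasticity) demand function, the coefficient on the exponent of P_2 is the cross-price elasticity.
ε = 1.28. Positive, so aluminum cans and glass bottles are substitutes.

1.28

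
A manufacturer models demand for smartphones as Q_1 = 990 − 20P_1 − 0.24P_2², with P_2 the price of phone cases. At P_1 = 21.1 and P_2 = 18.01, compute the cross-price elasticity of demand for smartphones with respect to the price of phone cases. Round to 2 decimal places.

At P_1 = 21.1 and P_2 = 18.01: Q_1 = 490.154.
∂Q_1/∂P_2 = -0.48P_2 = -0.48(18.01) = -8.6448.
ε = (∂Q_1/∂P_2)(P_2/Q_1) = -8.6448 × (18.01/490.154) ≈ -0.32.
ε < 0: complements.

-0.32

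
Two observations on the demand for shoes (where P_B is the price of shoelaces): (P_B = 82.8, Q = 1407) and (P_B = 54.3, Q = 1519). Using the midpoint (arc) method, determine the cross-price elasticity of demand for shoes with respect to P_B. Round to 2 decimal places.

ΔQ_A = 1519 − 1407 = 112; ΔP_B = 54.3 − 82.8 = -28.5.
Midpoints: Q̄_A = 1463.0, P̄_B = 68.55.
ε = (ΔQ_A/Q̄_A)/(ΔP_B/P̄_B) = (112/1463.0)/(-28.5/68.55) ≈ -0.18.
ε < 0: shoes and shoelaces are complements.

-0.18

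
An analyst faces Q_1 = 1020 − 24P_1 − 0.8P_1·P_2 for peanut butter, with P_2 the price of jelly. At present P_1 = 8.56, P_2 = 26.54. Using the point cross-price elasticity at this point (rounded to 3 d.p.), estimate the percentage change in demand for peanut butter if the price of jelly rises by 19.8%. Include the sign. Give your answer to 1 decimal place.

At P_1 = 8.56, P_2 = 26.54: Q_1 = 632.814.
∂Q_1/∂P_2 = -0.8P_1 = -6.8480.
ε = (∂Q_1/∂P_2)(P_2/Q_1) = -6.8480 × 26.54/632.814 ≈ -0.287.
%ΔQ_1 ≈ ε × %ΔP_2 = -0.287 × (19.8%) = -5.7%.

-5.7%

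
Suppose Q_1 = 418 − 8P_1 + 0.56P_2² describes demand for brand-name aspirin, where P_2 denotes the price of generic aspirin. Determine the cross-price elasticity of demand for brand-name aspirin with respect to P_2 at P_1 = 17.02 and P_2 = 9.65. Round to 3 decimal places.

0.312

At P_1 = 17.02 and P_2 = 9.65: Q_1 = 333.989.
∂Q_1/∂P_2 = 1.12P_2 = 1.12(9.65) = 10.8080.
ε = (∂Q_1/∂P_2)(P_2/Q_1) = 10.8080 × (9.65/333.989) ≈ 0.312.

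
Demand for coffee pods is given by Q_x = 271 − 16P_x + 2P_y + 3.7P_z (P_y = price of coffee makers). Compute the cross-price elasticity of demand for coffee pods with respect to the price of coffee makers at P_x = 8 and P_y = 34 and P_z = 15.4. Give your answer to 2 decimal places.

At P_x = 8 and P_y = 34 and P_z = 15.4: Q_x = 267.98.
∂Q_x/∂P_y = 2.
ε = (∂Q_x/∂P_y)(P_y/Q_x) = 2 × (34/267.98) ≈ 0.25.
Since ε > 0, coffee pods and coffee makers are substitutes.

0.25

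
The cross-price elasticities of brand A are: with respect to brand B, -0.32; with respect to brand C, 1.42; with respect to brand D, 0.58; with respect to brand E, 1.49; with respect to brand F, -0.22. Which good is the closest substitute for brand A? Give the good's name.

brand E

Substitutes have ε > 0. Among the positive values, 1.49 (brand E) is largest.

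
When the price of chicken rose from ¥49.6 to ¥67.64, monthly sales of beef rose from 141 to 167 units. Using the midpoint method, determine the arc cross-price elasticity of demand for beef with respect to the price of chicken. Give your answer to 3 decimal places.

0.549

ΔQ_A = 167 − 141 = 26; ΔP_B = 67.64 − 49.6 = 18.04.
Midpoints: Q̄_A = 154.0, P̄_B = 58.62.
ε = (ΔQ_A/Q̄_A)/(ΔP_B/P̄_B) = (26/154.0)/(18.04/58.62) ≈ 0.549.
ε > 0: beef and chicken are substitutes.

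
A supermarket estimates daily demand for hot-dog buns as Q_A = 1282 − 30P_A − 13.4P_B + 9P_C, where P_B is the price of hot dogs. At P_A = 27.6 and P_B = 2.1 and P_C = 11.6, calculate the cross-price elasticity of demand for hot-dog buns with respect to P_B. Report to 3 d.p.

At P_A = 27.6 and P_B = 2.1 and P_C = 11.6: Q_A = 530.26.
∂Q_A/∂P_B = -13.4.
ε = (∂Q_A/∂P_B)(P_B/Q_A) = -13.4 × (2.1/530.26) ≈ -0.053.
Since ε < 0, hot-dog buns and hot dogs are complements.

-0.053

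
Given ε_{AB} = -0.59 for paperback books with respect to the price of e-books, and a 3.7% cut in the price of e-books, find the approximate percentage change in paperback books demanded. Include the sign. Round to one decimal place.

2.2%

%ΔQ ≈ ε × %ΔP of e-books = -0.59 × (-3.7%) = 2.2%.
Demand for paperback books rises by about 2.2%.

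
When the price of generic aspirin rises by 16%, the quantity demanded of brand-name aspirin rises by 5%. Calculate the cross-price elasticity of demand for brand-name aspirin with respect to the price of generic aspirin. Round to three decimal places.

ε = (%ΔQ of brand-name aspirin) / (%ΔP of generic aspirin) = (5%) / (16%) ≈ 0.313.
Positive cross-price elasticity: substitutes.

0.313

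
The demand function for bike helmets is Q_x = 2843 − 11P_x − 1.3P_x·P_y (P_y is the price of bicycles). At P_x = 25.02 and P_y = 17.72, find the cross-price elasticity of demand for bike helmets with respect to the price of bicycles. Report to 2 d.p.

-0.29

At P_x = 25.02 and P_y = 17.72: Q_x = 1991.419.
∂Q_x/∂P_y = -1.3P_x = -1.3(25.02) = -32.5260.
ε = (∂Q_x/∂P_y)(P_y/Q_x) = -32.5260 × (17.72/1991.419) ≈ -0.29.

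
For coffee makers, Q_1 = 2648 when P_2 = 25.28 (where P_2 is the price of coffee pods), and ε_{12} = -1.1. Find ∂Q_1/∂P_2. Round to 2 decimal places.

ε = (∂Q_1/∂P_2)·(P_2/Q_1) ⇒ ∂Q_1/∂P_2 = ε·Q_1/P_2 = -1.1 × 2648/25.28 ≈ -115.22.

-115.22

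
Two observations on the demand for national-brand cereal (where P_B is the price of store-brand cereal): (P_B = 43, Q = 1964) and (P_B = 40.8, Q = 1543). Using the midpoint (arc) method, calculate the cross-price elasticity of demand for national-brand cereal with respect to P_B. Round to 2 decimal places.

4.57

ΔQ_A = 1543 − 1964 = -421; ΔP_B = 40.8 − 43 = -2.2.
Midpoints: Q̄_A = 1753.5, P̄_B = 41.90.
ε = (ΔQ_A/Q̄_A)/(ΔP_B/P̄_B) = (-421/1753.5)/(-2.2/41.90) ≈ 4.57.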